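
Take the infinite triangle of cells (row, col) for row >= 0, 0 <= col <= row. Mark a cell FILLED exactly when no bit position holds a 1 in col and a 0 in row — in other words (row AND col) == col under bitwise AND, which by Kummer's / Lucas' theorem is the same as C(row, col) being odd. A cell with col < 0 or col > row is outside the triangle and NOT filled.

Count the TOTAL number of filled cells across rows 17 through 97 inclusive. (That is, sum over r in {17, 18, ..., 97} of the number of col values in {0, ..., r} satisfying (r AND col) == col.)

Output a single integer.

r17=10001 pc2: +4 =4
r18=10010 pc2: +4 =8
r19=10011 pc3: +8 =16
r20=10100 pc2: +4 =20
r21=10101 pc3: +8 =28
r22=10110 pc3: +8 =36
r23=10111 pc4: +16 =52
r24=11000 pc2: +4 =56
r25=11001 pc3: +8 =64
r26=11010 pc3: +8 =72
r27=11011 pc4: +16 =88
r28=11100 pc3: +8 =96
r29=11101 pc4: +16 =112
r30=11110 pc4: +16 =128
r31=11111 pc5: +32 =160
r32=100000 pc1: +2 =162
r33=100001 pc2: +4 =166
r34=100010 pc2: +4 =170
r35=100011 pc3: +8 =178
r36=100100 pc2: +4 =182
r37=100101 pc3: +8 =190
r38=100110 pc3: +8 =198
r39=100111 pc4: +16 =214
r40=101000 pc2: +4 =218
r41=101001 pc3: +8 =226
r42=101010 pc3: +8 =234
r43=101011 pc4: +16 =250
r44=101100 pc3: +8 =258
r45=101101 pc4: +16 =274
r46=101110 pc4: +16 =290
r47=101111 pc5: +32 =322
r48=110000 pc2: +4 =326
r49=110001 pc3: +8 =334
r50=110010 pc3: +8 =342
r51=110011 pc4: +16 =358
r52=110100 pc3: +8 =366
r53=110101 pc4: +16 =382
r54=110110 pc4: +16 =398
r55=110111 pc5: +32 =430
r56=111000 pc3: +8 =438
r57=111001 pc4: +16 =454
r58=111010 pc4: +16 =470
r59=111011 pc5: +32 =502
r60=111100 pc4: +16 =518
r61=111101 pc5: +32 =550
r62=111110 pc5: +32 =582
r63=111111 pc6: +64 =646
r64=1000000 pc1: +2 =648
r65=1000001 pc2: +4 =652
r66=1000010 pc2: +4 =656
r67=1000011 pc3: +8 =664
r68=1000100 pc2: +4 =668
r69=1000101 pc3: +8 =676
r70=1000110 pc3: +8 =684
r71=1000111 pc4: +16 =700
r72=1001000 pc2: +4 =704
r73=1001001 pc3: +8 =712
r74=1001010 pc3: +8 =720
r75=1001011 pc4: +16 =736
r76=1001100 pc3: +8 =744
r77=1001101 pc4: +16 =760
r78=1001110 pc4: +16 =776
r79=1001111 pc5: +32 =808
r80=1010000 pc2: +4 =812
r81=1010001 pc3: +8 =820
r82=1010010 pc3: +8 =828
r83=1010011 pc4: +16 =844
r84=1010100 pc3: +8 =852
r85=1010101 pc4: +16 =868
r86=1010110 pc4: +16 =884
r87=1010111 pc5: +32 =916
r88=1011000 pc3: +8 =924
r89=1011001 pc4: +16 =940
r90=1011010 pc4: +16 =956
r91=1011011 pc5: +32 =988
r92=1011100 pc4: +16 =1004
r93=1011101 pc5: +32 =1036
r94=1011110 pc5: +32 =1068
r95=1011111 pc6: +64 =1132
r96=1100000 pc2: +4 =1136
r97=1100001 pc3: +8 =1144

Answer: 1144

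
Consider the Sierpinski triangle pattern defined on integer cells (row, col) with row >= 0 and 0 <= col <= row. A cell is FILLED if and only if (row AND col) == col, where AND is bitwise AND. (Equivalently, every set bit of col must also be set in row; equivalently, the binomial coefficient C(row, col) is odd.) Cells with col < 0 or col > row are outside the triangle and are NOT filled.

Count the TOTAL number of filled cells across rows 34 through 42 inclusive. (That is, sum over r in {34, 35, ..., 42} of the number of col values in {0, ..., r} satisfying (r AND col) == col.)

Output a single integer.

Answer: 68

Derivation:
r34=100010 pc2: +4 =4
r35=100011 pc3: +8 =12
r36=100100 pc2: +4 =16
r37=100101 pc3: +8 =24
r38=100110 pc3: +8 =32
r39=100111 pc4: +16 =48
r40=101000 pc2: +4 =52
r41=101001 pc3: +8 =60
r42=101010 pc3: +8 =68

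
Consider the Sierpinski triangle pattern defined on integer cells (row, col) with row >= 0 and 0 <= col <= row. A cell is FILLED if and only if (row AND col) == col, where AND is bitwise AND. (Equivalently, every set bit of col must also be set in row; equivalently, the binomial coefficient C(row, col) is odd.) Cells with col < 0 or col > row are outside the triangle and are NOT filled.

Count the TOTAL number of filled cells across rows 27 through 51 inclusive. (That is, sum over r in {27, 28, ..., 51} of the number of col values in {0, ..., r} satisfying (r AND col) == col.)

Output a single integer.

r27=11011 pc4: +16 =16
r28=11100 pc3: +8 =24
r29=11101 pc4: +16 =40
r30=11110 pc4: +16 =56
r31=11111 pc5: +32 =88
r32=100000 pc1: +2 =90
r33=100001 pc2: +4 =94
r34=100010 pc2: +4 =98
r35=100011 pc3: +8 =106
r36=100100 pc2: +4 =110
r37=100101 pc3: +8 =118
r38=100110 pc3: +8 =126
r39=100111 pc4: +16 =142
r40=101000 pc2: +4 =146
r41=101001 pc3: +8 =154
r42=101010 pc3: +8 =162
r43=101011 pc4: +16 =178
r44=101100 pc3: +8 =186
r45=101101 pc4: +16 =202
r46=101110 pc4: +16 =218
r47=101111 pc5: +32 =250
r48=110000 pc2: +4 =254
r49=110001 pc3: +8 =262
r50=110010 pc3: +8 =270
r51=110011 pc4: +16 =286

Answer: 286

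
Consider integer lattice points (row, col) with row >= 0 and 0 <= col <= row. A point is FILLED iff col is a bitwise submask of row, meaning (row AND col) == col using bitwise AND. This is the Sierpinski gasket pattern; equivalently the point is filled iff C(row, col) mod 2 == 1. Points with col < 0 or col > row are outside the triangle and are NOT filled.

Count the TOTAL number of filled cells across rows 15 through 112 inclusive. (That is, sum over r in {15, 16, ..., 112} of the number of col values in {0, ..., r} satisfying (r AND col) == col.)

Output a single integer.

r15=1111 pc4: +16 =16
r16=10000 pc1: +2 =18
r17=10001 pc2: +4 =22
r18=10010 pc2: +4 =26
r19=10011 pc3: +8 =34
r20=10100 pc2: +4 =38
r21=10101 pc3: +8 =46
r22=10110 pc3: +8 =54
r23=10111 pc4: +16 =70
r24=11000 pc2: +4 =74
r25=11001 pc3: +8 =82
r26=11010 pc3: +8 =90
r27=11011 pc4: +16 =106
r28=11100 pc3: +8 =114
r29=11101 pc4: +16 =130
r30=11110 pc4: +16 =146
r31=11111 pc5: +32 =178
r32=100000 pc1: +2 =180
r33=100001 pc2: +4 =184
r34=100010 pc2: +4 =188
r35=100011 pc3: +8 =196
r36=100100 pc2: +4 =200
r37=100101 pc3: +8 =208
r38=100110 pc3: +8 =216
r39=100111 pc4: +16 =232
r40=101000 pc2: +4 =236
r41=101001 pc3: +8 =244
r42=101010 pc3: +8 =252
r43=101011 pc4: +16 =268
r44=101100 pc3: +8 =276
r45=101101 pc4: +16 =292
r46=101110 pc4: +16 =308
r47=101111 pc5: +32 =340
r48=110000 pc2: +4 =344
r49=110001 pc3: +8 =352
r50=110010 pc3: +8 =360
r51=110011 pc4: +16 =376
r52=110100 pc3: +8 =384
r53=110101 pc4: +16 =400
r54=110110 pc4: +16 =416
r55=110111 pc5: +32 =448
r56=111000 pc3: +8 =456
r57=111001 pc4: +16 =472
r58=111010 pc4: +16 =488
r59=111011 pc5: +32 =520
r60=111100 pc4: +16 =536
r61=111101 pc5: +32 =568
r62=111110 pc5: +32 =600
r63=111111 pc6: +64 =664
r64=1000000 pc1: +2 =666
r65=1000001 pc2: +4 =670
r66=1000010 pc2: +4 =674
r67=1000011 pc3: +8 =682
r68=1000100 pc2: +4 =686
r69=1000101 pc3: +8 =694
r70=1000110 pc3: +8 =702
r71=1000111 pc4: +16 =718
r72=1001000 pc2: +4 =722
r73=1001001 pc3: +8 =730
r74=1001010 pc3: +8 =738
r75=1001011 pc4: +16 =754
r76=1001100 pc3: +8 =762
r77=1001101 pc4: +16 =778
r78=1001110 pc4: +16 =794
r79=1001111 pc5: +32 =826
r80=1010000 pc2: +4 =830
r81=1010001 pc3: +8 =838
r82=1010010 pc3: +8 =846
r83=1010011 pc4: +16 =862
r84=1010100 pc3: +8 =870
r85=1010101 pc4: +16 =886
r86=1010110 pc4: +16 =902
r87=1010111 pc5: +32 =934
r88=1011000 pc3: +8 =942
r89=1011001 pc4: +16 =958
r90=1011010 pc4: +16 =974
r91=1011011 pc5: +32 =1006
r92=1011100 pc4: +16 =1022
r93=1011101 pc5: +32 =1054
r94=1011110 pc5: +32 =1086
r95=1011111 pc6: +64 =1150
r96=1100000 pc2: +4 =1154
r97=1100001 pc3: +8 =1162
r98=1100010 pc3: +8 =1170
r99=1100011 pc4: +16 =1186
r100=1100100 pc3: +8 =1194
r101=1100101 pc4: +16 =1210
r102=1100110 pc4: +16 =1226
r103=1100111 pc5: +32 =1258
r104=1101000 pc3: +8 =1266
r105=1101001 pc4: +16 =1282
r106=1101010 pc4: +16 =1298
r107=1101011 pc5: +32 =1330
r108=1101100 pc4: +16 =1346
r109=1101101 pc5: +32 =1378
r110=1101110 pc5: +32 =1410
r111=1101111 pc6: +64 =1474
r112=1110000 pc3: +8 =1482

Answer: 1482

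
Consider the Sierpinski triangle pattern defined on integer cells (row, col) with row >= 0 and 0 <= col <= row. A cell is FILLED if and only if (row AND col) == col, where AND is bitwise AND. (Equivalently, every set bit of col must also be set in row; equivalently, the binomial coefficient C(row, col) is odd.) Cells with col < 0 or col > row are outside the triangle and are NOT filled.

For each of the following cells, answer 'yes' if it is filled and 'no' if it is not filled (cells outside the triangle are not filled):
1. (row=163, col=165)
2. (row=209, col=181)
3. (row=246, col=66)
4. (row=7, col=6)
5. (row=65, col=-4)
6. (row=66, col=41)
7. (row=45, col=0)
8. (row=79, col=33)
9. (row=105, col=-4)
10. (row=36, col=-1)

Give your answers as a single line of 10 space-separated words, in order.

Answer: no no yes yes no no yes no no no

Derivation:
(163,165): col outside [0, 163] -> not filled
(209,181): row=0b11010001, col=0b10110101, row AND col = 0b10010001 = 145; 145 != 181 -> empty
(246,66): row=0b11110110, col=0b1000010, row AND col = 0b1000010 = 66; 66 == 66 -> filled
(7,6): row=0b111, col=0b110, row AND col = 0b110 = 6; 6 == 6 -> filled
(65,-4): col outside [0, 65] -> not filled
(66,41): row=0b1000010, col=0b101001, row AND col = 0b0 = 0; 0 != 41 -> empty
(45,0): row=0b101101, col=0b0, row AND col = 0b0 = 0; 0 == 0 -> filled
(79,33): row=0b1001111, col=0b100001, row AND col = 0b1 = 1; 1 != 33 -> empty
(105,-4): col outside [0, 105] -> not filled
(36,-1): col outside [0, 36] -> not filled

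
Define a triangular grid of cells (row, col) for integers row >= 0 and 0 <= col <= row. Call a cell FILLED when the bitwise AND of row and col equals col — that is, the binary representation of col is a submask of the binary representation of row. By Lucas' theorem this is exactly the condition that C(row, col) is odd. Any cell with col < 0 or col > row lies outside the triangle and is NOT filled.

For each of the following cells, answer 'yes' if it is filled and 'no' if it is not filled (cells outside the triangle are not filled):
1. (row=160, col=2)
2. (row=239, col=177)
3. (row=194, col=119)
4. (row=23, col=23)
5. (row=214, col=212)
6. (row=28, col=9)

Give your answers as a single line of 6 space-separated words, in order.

(160,2): row=0b10100000, col=0b10, row AND col = 0b0 = 0; 0 != 2 -> empty
(239,177): row=0b11101111, col=0b10110001, row AND col = 0b10100001 = 161; 161 != 177 -> empty
(194,119): row=0b11000010, col=0b1110111, row AND col = 0b1000010 = 66; 66 != 119 -> empty
(23,23): row=0b10111, col=0b10111, row AND col = 0b10111 = 23; 23 == 23 -> filled
(214,212): row=0b11010110, col=0b11010100, row AND col = 0b11010100 = 212; 212 == 212 -> filled
(28,9): row=0b11100, col=0b1001, row AND col = 0b1000 = 8; 8 != 9 -> empty

Answer: no no no yes yes no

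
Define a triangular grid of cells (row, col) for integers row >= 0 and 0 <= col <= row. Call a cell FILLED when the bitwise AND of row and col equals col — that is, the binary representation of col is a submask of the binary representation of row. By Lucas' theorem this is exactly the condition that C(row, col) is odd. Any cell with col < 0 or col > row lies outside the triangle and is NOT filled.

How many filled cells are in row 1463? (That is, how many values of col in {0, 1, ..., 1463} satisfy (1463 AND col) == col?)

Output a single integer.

1463 in binary = 10110110111
popcount(1463) = number of 1-bits in 10110110111 = 8
A col c satisfies (1463 AND c) == c iff every set bit of c is also set in 1463; each of the 8 set bits of 1463 can independently be on or off in c.
count = 2^8 = 256

Answer: 256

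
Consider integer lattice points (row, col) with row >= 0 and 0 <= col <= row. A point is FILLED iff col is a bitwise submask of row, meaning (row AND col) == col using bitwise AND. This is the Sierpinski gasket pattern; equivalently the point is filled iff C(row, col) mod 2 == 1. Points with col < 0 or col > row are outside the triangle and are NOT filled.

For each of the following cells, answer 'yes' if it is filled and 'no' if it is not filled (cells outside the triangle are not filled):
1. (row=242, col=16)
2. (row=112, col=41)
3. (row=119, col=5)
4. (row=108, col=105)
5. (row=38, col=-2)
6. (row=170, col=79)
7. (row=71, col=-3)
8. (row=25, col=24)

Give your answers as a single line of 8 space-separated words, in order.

Answer: yes no yes no no no no yes

Derivation:
(242,16): row=0b11110010, col=0b10000, row AND col = 0b10000 = 16; 16 == 16 -> filled
(112,41): row=0b1110000, col=0b101001, row AND col = 0b100000 = 32; 32 != 41 -> empty
(119,5): row=0b1110111, col=0b101, row AND col = 0b101 = 5; 5 == 5 -> filled
(108,105): row=0b1101100, col=0b1101001, row AND col = 0b1101000 = 104; 104 != 105 -> empty
(38,-2): col outside [0, 38] -> not filled
(170,79): row=0b10101010, col=0b1001111, row AND col = 0b1010 = 10; 10 != 79 -> empty
(71,-3): col outside [0, 71] -> not filled
(25,24): row=0b11001, col=0b11000, row AND col = 0b11000 = 24; 24 == 24 -> filled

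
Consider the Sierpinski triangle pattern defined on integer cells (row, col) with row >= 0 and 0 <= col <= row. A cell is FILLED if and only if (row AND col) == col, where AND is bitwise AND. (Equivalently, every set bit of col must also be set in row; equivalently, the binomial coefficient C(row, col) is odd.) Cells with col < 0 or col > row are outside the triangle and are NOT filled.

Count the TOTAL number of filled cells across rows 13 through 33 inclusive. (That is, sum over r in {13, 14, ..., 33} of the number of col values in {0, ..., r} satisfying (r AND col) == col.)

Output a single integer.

r13=1101 pc3: +8 =8
r14=1110 pc3: +8 =16
r15=1111 pc4: +16 =32
r16=10000 pc1: +2 =34
r17=10001 pc2: +4 =38
r18=10010 pc2: +4 =42
r19=10011 pc3: +8 =50
r20=10100 pc2: +4 =54
r21=10101 pc3: +8 =62
r22=10110 pc3: +8 =70
r23=10111 pc4: +16 =86
r24=11000 pc2: +4 =90
r25=11001 pc3: +8 =98
r26=11010 pc3: +8 =106
r27=11011 pc4: +16 =122
r28=11100 pc3: +8 =130
r29=11101 pc4: +16 =146
r30=11110 pc4: +16 =162
r31=11111 pc5: +32 =194
r32=100000 pc1: +2 =196
r33=100001 pc2: +4 =200

Answer: 200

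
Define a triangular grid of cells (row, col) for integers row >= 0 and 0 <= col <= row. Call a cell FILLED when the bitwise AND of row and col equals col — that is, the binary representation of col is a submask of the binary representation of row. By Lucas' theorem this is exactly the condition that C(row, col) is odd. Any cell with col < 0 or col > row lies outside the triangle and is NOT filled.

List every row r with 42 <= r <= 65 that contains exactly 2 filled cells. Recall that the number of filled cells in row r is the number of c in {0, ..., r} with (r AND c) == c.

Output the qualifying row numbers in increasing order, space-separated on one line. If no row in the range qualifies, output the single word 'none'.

Answer: 64

Derivation:
Row r has 2^popcount(r) filled cells, so we need popcount(r) = log2(2) = 1.
Scan r = 42..65 and keep those with exactly 1 one-bits:
r=42=101010 popcount=3 -> skip
r=43=101011 popcount=4 -> skip
r=44=101100 popcount=3 -> skip
r=45=101101 popcount=4 -> skip
r=46=101110 popcount=4 -> skip
r=47=101111 popcount=5 -> skip
r=48=110000 popcount=2 -> skip
r=49=110001 popcount=3 -> skip
r=50=110010 popcount=3 -> skip
r=51=110011 popcount=4 -> skip
r=52=110100 popcount=3 -> skip
r=53=110101 popcount=4 -> skip
r=54=110110 popcount=4 -> skip
r=55=110111 popcount=5 -> skip
r=56=111000 popcount=3 -> skip
r=57=111001 popcount=4 -> skip
r=58=111010 popcount=4 -> skip
r=59=111011 popcount=5 -> skip
r=60=111100 popcount=4 -> skip
r=61=111101 popcount=5 -> skip
r=62=111110 popcount=5 -> skip
r=63=111111 popcount=6 -> skip
r=64=1000000 popcount=1 -> KEEP
r=65=1000001 popcount=2 -> skip
Kept rows: 64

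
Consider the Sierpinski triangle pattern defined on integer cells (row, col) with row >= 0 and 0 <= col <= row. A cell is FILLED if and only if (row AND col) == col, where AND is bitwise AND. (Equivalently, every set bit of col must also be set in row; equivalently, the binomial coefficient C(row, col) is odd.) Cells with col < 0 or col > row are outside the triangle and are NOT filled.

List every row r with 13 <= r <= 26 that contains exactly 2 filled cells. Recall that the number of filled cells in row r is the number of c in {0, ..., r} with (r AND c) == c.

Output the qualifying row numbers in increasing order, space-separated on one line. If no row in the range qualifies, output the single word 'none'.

Answer: 16

Derivation:
Row r has 2^popcount(r) filled cells, so we need popcount(r) = log2(2) = 1.
Scan r = 13..26 and keep those with exactly 1 one-bits:
r=13=1101 popcount=3 -> skip
r=14=1110 popcount=3 -> skip
r=15=1111 popcount=4 -> skip
r=16=10000 popcount=1 -> KEEP
r=17=10001 popcount=2 -> skip
r=18=10010 popcount=2 -> skip
r=19=10011 popcount=3 -> skip
r=20=10100 popcount=2 -> skip
r=21=10101 popcount=3 -> skip
r=22=10110 popcount=3 -> skip
r=23=10111 popcount=4 -> skip
r=24=11000 popcount=2 -> skip
r=25=11001 popcount=3 -> skip
r=26=11010 popcount=3 -> skip
Kept rows: 16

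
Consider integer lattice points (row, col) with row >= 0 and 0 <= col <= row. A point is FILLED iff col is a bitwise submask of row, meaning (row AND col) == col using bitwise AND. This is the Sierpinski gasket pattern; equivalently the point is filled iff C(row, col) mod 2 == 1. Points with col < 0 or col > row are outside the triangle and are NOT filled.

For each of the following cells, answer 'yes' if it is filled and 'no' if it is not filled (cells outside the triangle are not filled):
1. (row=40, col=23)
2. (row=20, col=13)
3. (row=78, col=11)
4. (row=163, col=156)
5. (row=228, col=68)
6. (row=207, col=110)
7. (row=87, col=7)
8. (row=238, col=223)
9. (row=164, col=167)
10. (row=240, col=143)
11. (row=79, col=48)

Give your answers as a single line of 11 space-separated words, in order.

(40,23): row=0b101000, col=0b10111, row AND col = 0b0 = 0; 0 != 23 -> empty
(20,13): row=0b10100, col=0b1101, row AND col = 0b100 = 4; 4 != 13 -> empty
(78,11): row=0b1001110, col=0b1011, row AND col = 0b1010 = 10; 10 != 11 -> empty
(163,156): row=0b10100011, col=0b10011100, row AND col = 0b10000000 = 128; 128 != 156 -> empty
(228,68): row=0b11100100, col=0b1000100, row AND col = 0b1000100 = 68; 68 == 68 -> filled
(207,110): row=0b11001111, col=0b1101110, row AND col = 0b1001110 = 78; 78 != 110 -> empty
(87,7): row=0b1010111, col=0b111, row AND col = 0b111 = 7; 7 == 7 -> filled
(238,223): row=0b11101110, col=0b11011111, row AND col = 0b11001110 = 206; 206 != 223 -> empty
(164,167): col outside [0, 164] -> not filled
(240,143): row=0b11110000, col=0b10001111, row AND col = 0b10000000 = 128; 128 != 143 -> empty
(79,48): row=0b1001111, col=0b110000, row AND col = 0b0 = 0; 0 != 48 -> empty

Answer: no no no no yes no yes no no no no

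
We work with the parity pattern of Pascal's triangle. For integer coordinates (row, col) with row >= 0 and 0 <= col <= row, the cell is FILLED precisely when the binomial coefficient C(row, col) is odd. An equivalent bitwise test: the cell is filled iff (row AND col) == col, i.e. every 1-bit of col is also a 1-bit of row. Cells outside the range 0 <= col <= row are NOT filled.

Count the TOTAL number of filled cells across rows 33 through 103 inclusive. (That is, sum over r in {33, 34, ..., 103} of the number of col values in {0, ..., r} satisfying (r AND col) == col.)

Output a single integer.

Answer: 1078

Derivation:
r33=100001 pc2: +4 =4
r34=100010 pc2: +4 =8
r35=100011 pc3: +8 =16
r36=100100 pc2: +4 =20
r37=100101 pc3: +8 =28
r38=100110 pc3: +8 =36
r39=100111 pc4: +16 =52
r40=101000 pc2: +4 =56
r41=101001 pc3: +8 =64
r42=101010 pc3: +8 =72
r43=101011 pc4: +16 =88
r44=101100 pc3: +8 =96
r45=101101 pc4: +16 =112
r46=101110 pc4: +16 =128
r47=101111 pc5: +32 =160
r48=110000 pc2: +4 =164
r49=110001 pc3: +8 =172
r50=110010 pc3: +8 =180
r51=110011 pc4: +16 =196
r52=110100 pc3: +8 =204
r53=110101 pc4: +16 =220
r54=110110 pc4: +16 =236
r55=110111 pc5: +32 =268
r56=111000 pc3: +8 =276
r57=111001 pc4: +16 =292
r58=111010 pc4: +16 =308
r59=111011 pc5: +32 =340
r60=111100 pc4: +16 =356
r61=111101 pc5: +32 =388
r62=111110 pc5: +32 =420
r63=111111 pc6: +64 =484
r64=1000000 pc1: +2 =486
r65=1000001 pc2: +4 =490
r66=1000010 pc2: +4 =494
r67=1000011 pc3: +8 =502
r68=1000100 pc2: +4 =506
r69=1000101 pc3: +8 =514
r70=1000110 pc3: +8 =522
r71=1000111 pc4: +16 =538
r72=1001000 pc2: +4 =542
r73=1001001 pc3: +8 =550
r74=1001010 pc3: +8 =558
r75=1001011 pc4: +16 =574
r76=1001100 pc3: +8 =582
r77=1001101 pc4: +16 =598
r78=1001110 pc4: +16 =614
r79=1001111 pc5: +32 =646
r80=1010000 pc2: +4 =650
r81=1010001 pc3: +8 =658
r82=1010010 pc3: +8 =666
r83=1010011 pc4: +16 =682
r84=1010100 pc3: +8 =690
r85=1010101 pc4: +16 =706
r86=1010110 pc4: +16 =722
r87=1010111 pc5: +32 =754
r88=1011000 pc3: +8 =762
r89=1011001 pc4: +16 =778
r90=1011010 pc4: +16 =794
r91=1011011 pc5: +32 =826
r92=1011100 pc4: +16 =842
r93=1011101 pc5: +32 =874
r94=1011110 pc5: +32 =906
r95=1011111 pc6: +64 =970
r96=1100000 pc2: +4 =974
r97=1100001 pc3: +8 =982
r98=1100010 pc3: +8 =990
r99=1100011 pc4: +16 =1006
r100=1100100 pc3: +8 =1014
r101=1100101 pc4: +16 =1030
r102=1100110 pc4: +16 =1046
r103=1100111 pc5: +32 =1078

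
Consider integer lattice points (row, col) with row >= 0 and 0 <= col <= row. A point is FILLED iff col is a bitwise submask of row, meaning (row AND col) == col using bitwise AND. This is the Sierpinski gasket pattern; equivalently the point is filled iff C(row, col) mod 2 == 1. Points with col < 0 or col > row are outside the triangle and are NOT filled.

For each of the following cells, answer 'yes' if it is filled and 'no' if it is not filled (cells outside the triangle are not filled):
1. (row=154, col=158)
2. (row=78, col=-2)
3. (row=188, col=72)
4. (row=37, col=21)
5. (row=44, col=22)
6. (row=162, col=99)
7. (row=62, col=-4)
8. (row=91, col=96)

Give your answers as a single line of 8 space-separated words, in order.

Answer: no no no no no no no no

Derivation:
(154,158): col outside [0, 154] -> not filled
(78,-2): col outside [0, 78] -> not filled
(188,72): row=0b10111100, col=0b1001000, row AND col = 0b1000 = 8; 8 != 72 -> empty
(37,21): row=0b100101, col=0b10101, row AND col = 0b101 = 5; 5 != 21 -> empty
(44,22): row=0b101100, col=0b10110, row AND col = 0b100 = 4; 4 != 22 -> empty
(162,99): row=0b10100010, col=0b1100011, row AND col = 0b100010 = 34; 34 != 99 -> empty
(62,-4): col outside [0, 62] -> not filled
(91,96): col outside [0, 91] -> not filled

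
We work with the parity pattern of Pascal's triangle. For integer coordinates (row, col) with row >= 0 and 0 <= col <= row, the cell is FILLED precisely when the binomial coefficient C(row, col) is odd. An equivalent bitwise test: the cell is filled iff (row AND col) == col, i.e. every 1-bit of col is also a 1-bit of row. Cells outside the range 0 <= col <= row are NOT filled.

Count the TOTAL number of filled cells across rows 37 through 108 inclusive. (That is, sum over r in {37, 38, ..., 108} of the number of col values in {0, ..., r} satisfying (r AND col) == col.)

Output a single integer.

r37=100101 pc3: +8 =8
r38=100110 pc3: +8 =16
r39=100111 pc4: +16 =32
r40=101000 pc2: +4 =36
r41=101001 pc3: +8 =44
r42=101010 pc3: +8 =52
r43=101011 pc4: +16 =68
r44=101100 pc3: +8 =76
r45=101101 pc4: +16 =92
r46=101110 pc4: +16 =108
r47=101111 pc5: +32 =140
r48=110000 pc2: +4 =144
r49=110001 pc3: +8 =152
r50=110010 pc3: +8 =160
r51=110011 pc4: +16 =176
r52=110100 pc3: +8 =184
r53=110101 pc4: +16 =200
r54=110110 pc4: +16 =216
r55=110111 pc5: +32 =248
r56=111000 pc3: +8 =256
r57=111001 pc4: +16 =272
r58=111010 pc4: +16 =288
r59=111011 pc5: +32 =320
r60=111100 pc4: +16 =336
r61=111101 pc5: +32 =368
r62=111110 pc5: +32 =400
r63=111111 pc6: +64 =464
r64=1000000 pc1: +2 =466
r65=1000001 pc2: +4 =470
r66=1000010 pc2: +4 =474
r67=1000011 pc3: +8 =482
r68=1000100 pc2: +4 =486
r69=1000101 pc3: +8 =494
r70=1000110 pc3: +8 =502
r71=1000111 pc4: +16 =518
r72=1001000 pc2: +4 =522
r73=1001001 pc3: +8 =530
r74=1001010 pc3: +8 =538
r75=1001011 pc4: +16 =554
r76=1001100 pc3: +8 =562
r77=1001101 pc4: +16 =578
r78=1001110 pc4: +16 =594
r79=1001111 pc5: +32 =626
r80=1010000 pc2: +4 =630
r81=1010001 pc3: +8 =638
r82=1010010 pc3: +8 =646
r83=1010011 pc4: +16 =662
r84=1010100 pc3: +8 =670
r85=1010101 pc4: +16 =686
r86=1010110 pc4: +16 =702
r87=1010111 pc5: +32 =734
r88=1011000 pc3: +8 =742
r89=1011001 pc4: +16 =758
r90=1011010 pc4: +16 =774
r91=1011011 pc5: +32 =806
r92=1011100 pc4: +16 =822
r93=1011101 pc5: +32 =854
r94=1011110 pc5: +32 =886
r95=1011111 pc6: +64 =950
r96=1100000 pc2: +4 =954
r97=1100001 pc3: +8 =962
r98=1100010 pc3: +8 =970
r99=1100011 pc4: +16 =986
r100=1100100 pc3: +8 =994
r101=1100101 pc4: +16 =1010
r102=1100110 pc4: +16 =1026
r103=1100111 pc5: +32 =1058
r104=1101000 pc3: +8 =1066
r105=1101001 pc4: +16 =1082
r106=1101010 pc4: +16 =1098
r107=1101011 pc5: +32 =1130
r108=1101100 pc4: +16 =1146

Answer: 1146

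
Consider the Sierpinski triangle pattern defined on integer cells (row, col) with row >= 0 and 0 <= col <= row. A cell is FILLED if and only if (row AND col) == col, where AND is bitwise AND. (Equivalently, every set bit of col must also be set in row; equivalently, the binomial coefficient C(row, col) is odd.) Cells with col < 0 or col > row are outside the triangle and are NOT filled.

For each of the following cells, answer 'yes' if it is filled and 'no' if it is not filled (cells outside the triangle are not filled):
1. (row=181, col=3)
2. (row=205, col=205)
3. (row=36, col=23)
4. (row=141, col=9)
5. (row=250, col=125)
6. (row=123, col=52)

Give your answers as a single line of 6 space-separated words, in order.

(181,3): row=0b10110101, col=0b11, row AND col = 0b1 = 1; 1 != 3 -> empty
(205,205): row=0b11001101, col=0b11001101, row AND col = 0b11001101 = 205; 205 == 205 -> filled
(36,23): row=0b100100, col=0b10111, row AND col = 0b100 = 4; 4 != 23 -> empty
(141,9): row=0b10001101, col=0b1001, row AND col = 0b1001 = 9; 9 == 9 -> filled
(250,125): row=0b11111010, col=0b1111101, row AND col = 0b1111000 = 120; 120 != 125 -> empty
(123,52): row=0b1111011, col=0b110100, row AND col = 0b110000 = 48; 48 != 52 -> empty

Answer: no yes no yes no no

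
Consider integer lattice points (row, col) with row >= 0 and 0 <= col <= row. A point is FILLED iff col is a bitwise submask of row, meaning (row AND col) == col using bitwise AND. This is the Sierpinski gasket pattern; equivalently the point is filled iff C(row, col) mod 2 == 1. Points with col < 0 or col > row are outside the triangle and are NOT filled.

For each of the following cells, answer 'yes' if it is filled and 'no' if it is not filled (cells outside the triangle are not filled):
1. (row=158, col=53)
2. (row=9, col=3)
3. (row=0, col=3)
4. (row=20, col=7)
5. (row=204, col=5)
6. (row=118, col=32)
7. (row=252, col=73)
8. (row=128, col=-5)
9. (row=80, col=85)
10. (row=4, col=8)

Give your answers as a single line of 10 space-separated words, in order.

(158,53): row=0b10011110, col=0b110101, row AND col = 0b10100 = 20; 20 != 53 -> empty
(9,3): row=0b1001, col=0b11, row AND col = 0b1 = 1; 1 != 3 -> empty
(0,3): col outside [0, 0] -> not filled
(20,7): row=0b10100, col=0b111, row AND col = 0b100 = 4; 4 != 7 -> empty
(204,5): row=0b11001100, col=0b101, row AND col = 0b100 = 4; 4 != 5 -> empty
(118,32): row=0b1110110, col=0b100000, row AND col = 0b100000 = 32; 32 == 32 -> filled
(252,73): row=0b11111100, col=0b1001001, row AND col = 0b1001000 = 72; 72 != 73 -> empty
(128,-5): col outside [0, 128] -> not filled
(80,85): col outside [0, 80] -> not filled
(4,8): col outside [0, 4] -> not filled

Answer: no no no no no yes no no no no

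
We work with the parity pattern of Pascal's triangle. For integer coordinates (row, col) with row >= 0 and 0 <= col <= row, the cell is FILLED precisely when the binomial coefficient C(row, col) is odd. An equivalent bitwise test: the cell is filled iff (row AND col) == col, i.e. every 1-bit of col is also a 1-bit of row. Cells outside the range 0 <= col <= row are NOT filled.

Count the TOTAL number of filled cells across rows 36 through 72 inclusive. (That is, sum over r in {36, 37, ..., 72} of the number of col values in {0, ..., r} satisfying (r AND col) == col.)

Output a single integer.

Answer: 526

Derivation:
r36=100100 pc2: +4 =4
r37=100101 pc3: +8 =12
r38=100110 pc3: +8 =20
r39=100111 pc4: +16 =36
r40=101000 pc2: +4 =40
r41=101001 pc3: +8 =48
r42=101010 pc3: +8 =56
r43=101011 pc4: +16 =72
r44=101100 pc3: +8 =80
r45=101101 pc4: +16 =96
r46=101110 pc4: +16 =112
r47=101111 pc5: +32 =144
r48=110000 pc2: +4 =148
r49=110001 pc3: +8 =156
r50=110010 pc3: +8 =164
r51=110011 pc4: +16 =180
r52=110100 pc3: +8 =188
r53=110101 pc4: +16 =204
r54=110110 pc4: +16 =220
r55=110111 pc5: +32 =252
r56=111000 pc3: +8 =260
r57=111001 pc4: +16 =276
r58=111010 pc4: +16 =292
r59=111011 pc5: +32 =324
r60=111100 pc4: +16 =340
r61=111101 pc5: +32 =372
r62=111110 pc5: +32 =404
r63=111111 pc6: +64 =468
r64=1000000 pc1: +2 =470
r65=1000001 pc2: +4 =474
r66=1000010 pc2: +4 =478
r67=1000011 pc3: +8 =486
r68=1000100 pc2: +4 =490
r69=1000101 pc3: +8 =498
r70=1000110 pc3: +8 =506
r71=1000111 pc4: +16 =522
r72=1001000 pc2: +4 =526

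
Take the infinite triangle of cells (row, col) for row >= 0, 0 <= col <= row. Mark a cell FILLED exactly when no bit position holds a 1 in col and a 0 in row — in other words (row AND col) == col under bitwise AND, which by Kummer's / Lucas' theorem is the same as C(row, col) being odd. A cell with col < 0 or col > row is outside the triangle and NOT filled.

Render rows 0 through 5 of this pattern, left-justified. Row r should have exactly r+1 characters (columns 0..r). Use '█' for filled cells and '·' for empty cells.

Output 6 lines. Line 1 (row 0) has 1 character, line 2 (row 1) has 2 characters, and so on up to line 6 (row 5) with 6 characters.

r0=0: █
r1=1: ██
r2=10: █·█
r3=11: ████
r4=100: █···█
r5=101: ██··██

Answer: █
██
█·█
████
█···█
██··██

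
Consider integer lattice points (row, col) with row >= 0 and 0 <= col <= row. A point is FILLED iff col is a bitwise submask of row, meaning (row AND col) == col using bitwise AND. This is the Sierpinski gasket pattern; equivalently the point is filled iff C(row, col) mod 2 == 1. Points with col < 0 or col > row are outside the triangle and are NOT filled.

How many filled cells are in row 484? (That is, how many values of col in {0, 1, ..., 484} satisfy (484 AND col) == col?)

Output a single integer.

Answer: 32

Derivation:
484 in binary = 111100100
popcount(484) = number of 1-bits in 111100100 = 5
A col c satisfies (484 AND c) == c iff every set bit of c is also set in 484; each of the 5 set bits of 484 can independently be on or off in c.
count = 2^5 = 32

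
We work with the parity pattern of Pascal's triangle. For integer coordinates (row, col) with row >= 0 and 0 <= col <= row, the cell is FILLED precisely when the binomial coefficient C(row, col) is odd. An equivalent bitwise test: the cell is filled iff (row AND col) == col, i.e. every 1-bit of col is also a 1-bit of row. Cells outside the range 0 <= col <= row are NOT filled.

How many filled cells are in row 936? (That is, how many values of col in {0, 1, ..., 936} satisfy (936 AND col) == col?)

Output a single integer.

936 in binary = 1110101000
popcount(936) = number of 1-bits in 1110101000 = 5
A col c satisfies (936 AND c) == c iff every set bit of c is also set in 936; each of the 5 set bits of 936 can independently be on or off in c.
count = 2^5 = 32

Answer: 32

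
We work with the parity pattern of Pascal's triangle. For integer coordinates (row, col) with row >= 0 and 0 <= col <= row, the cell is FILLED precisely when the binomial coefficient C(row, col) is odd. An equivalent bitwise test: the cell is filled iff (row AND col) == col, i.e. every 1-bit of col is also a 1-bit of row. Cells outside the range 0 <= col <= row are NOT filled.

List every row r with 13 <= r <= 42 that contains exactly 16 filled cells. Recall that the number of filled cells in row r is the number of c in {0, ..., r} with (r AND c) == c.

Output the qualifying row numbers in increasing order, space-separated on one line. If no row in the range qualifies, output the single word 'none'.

Answer: 15 23 27 29 30 39

Derivation:
Row r has 2^popcount(r) filled cells, so we need popcount(r) = log2(16) = 4.
Scan r = 13..42 and keep those with exactly 4 one-bits:
r=13=1101 popcount=3 -> skip
r=14=1110 popcount=3 -> skip
r=15=1111 popcount=4 -> KEEP
r=16=10000 popcount=1 -> skip
r=17=10001 popcount=2 -> skip
r=18=10010 popcount=2 -> skip
r=19=10011 popcount=3 -> skip
r=20=10100 popcount=2 -> skip
r=21=10101 popcount=3 -> skip
r=22=10110 popcount=3 -> skip
r=23=10111 popcount=4 -> KEEP
r=24=11000 popcount=2 -> skip
r=25=11001 popcount=3 -> skip
r=26=11010 popcount=3 -> skip
r=27=11011 popcount=4 -> KEEP
r=28=11100 popcount=3 -> skip
r=29=11101 popcount=4 -> KEEP
r=30=11110 popcount=4 -> KEEP
r=31=11111 popcount=5 -> skip
r=32=100000 popcount=1 -> skip
r=33=100001 popcount=2 -> skip
r=34=100010 popcount=2 -> skip
r=35=100011 popcount=3 -> skip
r=36=100100 popcount=2 -> skip
r=37=100101 popcount=3 -> skip
r=38=100110 popcount=3 -> skip
r=39=100111 popcount=4 -> KEEP
r=40=101000 popcount=2 -> skip
r=41=101001 popcount=3 -> skip
r=42=101010 popcount=3 -> skip
Kept rows: 15 23 27 29 30 39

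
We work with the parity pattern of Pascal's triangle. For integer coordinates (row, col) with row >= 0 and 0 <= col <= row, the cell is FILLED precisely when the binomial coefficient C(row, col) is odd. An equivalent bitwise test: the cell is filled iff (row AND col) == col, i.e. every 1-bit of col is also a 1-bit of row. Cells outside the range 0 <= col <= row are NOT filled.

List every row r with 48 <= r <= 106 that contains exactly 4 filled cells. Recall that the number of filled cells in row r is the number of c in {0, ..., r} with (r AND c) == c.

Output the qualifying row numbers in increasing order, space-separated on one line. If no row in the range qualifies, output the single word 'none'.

Row r has 2^popcount(r) filled cells, so we need popcount(r) = log2(4) = 2.
Scan r = 48..106 and keep those with exactly 2 one-bits:
r=48=110000 popcount=2 -> KEEP
r=49=110001 popcount=3 -> skip
r=50=110010 popcount=3 -> skip
r=51=110011 popcount=4 -> skip
r=52=110100 popcount=3 -> skip
r=53=110101 popcount=4 -> skip
r=54=110110 popcount=4 -> skip
r=55=110111 popcount=5 -> skip
r=56=111000 popcount=3 -> skip
r=57=111001 popcount=4 -> skip
r=58=111010 popcount=4 -> skip
r=59=111011 popcount=5 -> skip
r=60=111100 popcount=4 -> skip
r=61=111101 popcount=5 -> skip
r=62=111110 popcount=5 -> skip
r=63=111111 popcount=6 -> skip
r=64=1000000 popcount=1 -> skip
r=65=1000001 popcount=2 -> KEEP
r=66=1000010 popcount=2 -> KEEP
r=67=1000011 popcount=3 -> skip
r=68=1000100 popcount=2 -> KEEP
r=69=1000101 popcount=3 -> skip
r=70=1000110 popcount=3 -> skip
r=71=1000111 popcount=4 -> skip
r=72=1001000 popcount=2 -> KEEP
r=73=1001001 popcount=3 -> skip
r=74=1001010 popcount=3 -> skip
r=75=1001011 popcount=4 -> skip
r=76=1001100 popcount=3 -> skip
r=77=1001101 popcount=4 -> skip
r=78=1001110 popcount=4 -> skip
r=79=1001111 popcount=5 -> skip
r=80=1010000 popcount=2 -> KEEP
r=81=1010001 popcount=3 -> skip
r=82=1010010 popcount=3 -> skip
r=83=1010011 popcount=4 -> skip
r=84=1010100 popcount=3 -> skip
r=85=1010101 popcount=4 -> skip
r=86=1010110 popcount=4 -> skip
r=87=1010111 popcount=5 -> skip
r=88=1011000 popcount=3 -> skip
r=89=1011001 popcount=4 -> skip
r=90=1011010 popcount=4 -> skip
r=91=1011011 popcount=5 -> skip
r=92=1011100 popcount=4 -> skip
r=93=1011101 popcount=5 -> skip
r=94=1011110 popcount=5 -> skip
r=95=1011111 popcount=6 -> skip
r=96=1100000 popcount=2 -> KEEP
r=97=1100001 popcount=3 -> skip
r=98=1100010 popcount=3 -> skip
r=99=1100011 popcount=4 -> skip
r=100=1100100 popcount=3 -> skip
r=101=1100101 popcount=4 -> skip
r=102=1100110 popcount=4 -> skip
r=103=1100111 popcount=5 -> skip
r=104=1101000 popcount=3 -> skip
r=105=1101001 popcount=4 -> skip
r=106=1101010 popcount=4 -> skip
Kept rows: 48 65 66 68 72 80 96

Answer: 48 65 66 68 72 80 96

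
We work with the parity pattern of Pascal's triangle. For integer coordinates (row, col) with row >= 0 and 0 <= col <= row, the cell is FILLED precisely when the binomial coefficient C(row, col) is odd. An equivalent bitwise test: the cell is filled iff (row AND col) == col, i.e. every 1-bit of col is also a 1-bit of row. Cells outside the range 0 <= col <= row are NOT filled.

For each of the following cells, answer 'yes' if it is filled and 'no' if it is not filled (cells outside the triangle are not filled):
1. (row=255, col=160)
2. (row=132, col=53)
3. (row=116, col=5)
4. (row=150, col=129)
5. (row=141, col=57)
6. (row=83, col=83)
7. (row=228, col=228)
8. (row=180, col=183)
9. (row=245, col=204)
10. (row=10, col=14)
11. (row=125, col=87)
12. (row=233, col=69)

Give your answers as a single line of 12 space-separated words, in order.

(255,160): row=0b11111111, col=0b10100000, row AND col = 0b10100000 = 160; 160 == 160 -> filled
(132,53): row=0b10000100, col=0b110101, row AND col = 0b100 = 4; 4 != 53 -> empty
(116,5): row=0b1110100, col=0b101, row AND col = 0b100 = 4; 4 != 5 -> empty
(150,129): row=0b10010110, col=0b10000001, row AND col = 0b10000000 = 128; 128 != 129 -> empty
(141,57): row=0b10001101, col=0b111001, row AND col = 0b1001 = 9; 9 != 57 -> empty
(83,83): row=0b1010011, col=0b1010011, row AND col = 0b1010011 = 83; 83 == 83 -> filled
(228,228): row=0b11100100, col=0b11100100, row AND col = 0b11100100 = 228; 228 == 228 -> filled
(180,183): col outside [0, 180] -> not filled
(245,204): row=0b11110101, col=0b11001100, row AND col = 0b11000100 = 196; 196 != 204 -> empty
(10,14): col outside [0, 10] -> not filled
(125,87): row=0b1111101, col=0b1010111, row AND col = 0b1010101 = 85; 85 != 87 -> empty
(233,69): row=0b11101001, col=0b1000101, row AND col = 0b1000001 = 65; 65 != 69 -> empty

Answer: yes no no no no yes yes no no no no no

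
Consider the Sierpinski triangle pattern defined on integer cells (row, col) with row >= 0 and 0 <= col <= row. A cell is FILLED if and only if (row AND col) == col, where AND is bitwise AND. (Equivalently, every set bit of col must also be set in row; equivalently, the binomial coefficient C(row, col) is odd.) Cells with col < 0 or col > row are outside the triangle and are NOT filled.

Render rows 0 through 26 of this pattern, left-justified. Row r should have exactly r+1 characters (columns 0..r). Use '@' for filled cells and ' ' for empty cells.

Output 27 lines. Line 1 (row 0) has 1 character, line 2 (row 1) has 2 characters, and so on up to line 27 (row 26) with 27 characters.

Answer: @
@@
@ @
@@@@
@   @
@@  @@
@ @ @ @
@@@@@@@@
@       @
@@      @@
@ @     @ @
@@@@    @@@@
@   @   @   @
@@  @@  @@  @@
@ @ @ @ @ @ @ @
@@@@@@@@@@@@@@@@
@               @
@@              @@
@ @             @ @
@@@@            @@@@
@   @           @   @
@@  @@          @@  @@
@ @ @ @         @ @ @ @
@@@@@@@@        @@@@@@@@
@       @       @       @
@@      @@      @@      @@
@ @     @ @     @ @     @ @

Derivation:
r0=0: @
r1=1: @@
r2=10: @ @
r3=11: @@@@
r4=100: @   @
r5=101: @@  @@
r6=110: @ @ @ @
r7=111: @@@@@@@@
r8=1000: @       @
r9=1001: @@      @@
r10=1010: @ @     @ @
r11=1011: @@@@    @@@@
r12=1100: @   @   @   @
r13=1101: @@  @@  @@  @@
r14=1110: @ @ @ @ @ @ @ @
r15=1111: @@@@@@@@@@@@@@@@
r16=10000: @               @
r17=10001: @@              @@
r18=10010: @ @             @ @
r19=10011: @@@@            @@@@
r20=10100: @   @           @   @
r21=10101: @@  @@          @@  @@
r22=10110: @ @ @ @         @ @ @ @
r23=10111: @@@@@@@@        @@@@@@@@
r24=11000: @       @       @       @
r25=11001: @@      @@      @@      @@
r26=11010: @ @     @ @     @ @     @ @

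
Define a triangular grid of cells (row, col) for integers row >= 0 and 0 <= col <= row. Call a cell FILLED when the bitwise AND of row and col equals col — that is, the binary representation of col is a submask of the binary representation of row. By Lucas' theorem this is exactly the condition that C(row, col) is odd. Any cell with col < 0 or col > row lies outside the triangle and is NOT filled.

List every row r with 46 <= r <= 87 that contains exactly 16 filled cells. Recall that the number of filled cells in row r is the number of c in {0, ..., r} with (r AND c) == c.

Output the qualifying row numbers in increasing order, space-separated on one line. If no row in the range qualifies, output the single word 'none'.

Row r has 2^popcount(r) filled cells, so we need popcount(r) = log2(16) = 4.
Scan r = 46..87 and keep those with exactly 4 one-bits:
r=46=101110 popcount=4 -> KEEP
r=47=101111 popcount=5 -> skip
r=48=110000 popcount=2 -> skip
r=49=110001 popcount=3 -> skip
r=50=110010 popcount=3 -> skip
r=51=110011 popcount=4 -> KEEP
r=52=110100 popcount=3 -> skip
r=53=110101 popcount=4 -> KEEP
r=54=110110 popcount=4 -> KEEP
r=55=110111 popcount=5 -> skip
r=56=111000 popcount=3 -> skip
r=57=111001 popcount=4 -> KEEP
r=58=111010 popcount=4 -> KEEP
r=59=111011 popcount=5 -> skip
r=60=111100 popcount=4 -> KEEP
r=61=111101 popcount=5 -> skip
r=62=111110 popcount=5 -> skip
r=63=111111 popcount=6 -> skip
r=64=1000000 popcount=1 -> skip
r=65=1000001 popcount=2 -> skip
r=66=1000010 popcount=2 -> skip
r=67=1000011 popcount=3 -> skip
r=68=1000100 popcount=2 -> skip
r=69=1000101 popcount=3 -> skip
r=70=1000110 popcount=3 -> skip
r=71=1000111 popcount=4 -> KEEP
r=72=1001000 popcount=2 -> skip
r=73=1001001 popcount=3 -> skip
r=74=1001010 popcount=3 -> skip
r=75=1001011 popcount=4 -> KEEP
r=76=1001100 popcount=3 -> skip
r=77=1001101 popcount=4 -> KEEP
r=78=1001110 popcount=4 -> KEEP
r=79=1001111 popcount=5 -> skip
r=80=1010000 popcount=2 -> skip
r=81=1010001 popcount=3 -> skip
r=82=1010010 popcount=3 -> skip
r=83=1010011 popcount=4 -> KEEP
r=84=1010100 popcount=3 -> skip
r=85=1010101 popcount=4 -> KEEP
r=86=1010110 popcount=4 -> KEEP
r=87=1010111 popcount=5 -> skip
Kept rows: 46 51 53 54 57 58 60 71 75 77 78 83 85 86

Answer: 46 51 53 54 57 58 60 71 75 77 78 83 85 86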